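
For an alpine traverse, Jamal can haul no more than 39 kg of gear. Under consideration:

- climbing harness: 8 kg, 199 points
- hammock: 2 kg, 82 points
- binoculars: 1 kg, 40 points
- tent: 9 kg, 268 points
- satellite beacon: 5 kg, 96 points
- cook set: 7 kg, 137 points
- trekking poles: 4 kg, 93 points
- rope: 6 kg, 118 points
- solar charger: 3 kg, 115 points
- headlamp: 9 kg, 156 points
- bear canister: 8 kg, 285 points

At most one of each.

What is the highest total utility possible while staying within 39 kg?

1138

By utility per kg: hammock 41.00, binoculars 40.00, solar charger 38.33 lead.
Taking the top-ratio items first gives climbing harness + hammock + binoculars + tent + trekking poles + solar charger + bear canister for 1082 (35 kg).
Dropping binoculars frees 1 kg; slotting in satellite beacon (5 kg) lifts the total to 1138 at 39 kg.
The closest alternative, climbing harness + hammock + binoculars + tent + cook set + solar charger + bear canister, reaches only 1126.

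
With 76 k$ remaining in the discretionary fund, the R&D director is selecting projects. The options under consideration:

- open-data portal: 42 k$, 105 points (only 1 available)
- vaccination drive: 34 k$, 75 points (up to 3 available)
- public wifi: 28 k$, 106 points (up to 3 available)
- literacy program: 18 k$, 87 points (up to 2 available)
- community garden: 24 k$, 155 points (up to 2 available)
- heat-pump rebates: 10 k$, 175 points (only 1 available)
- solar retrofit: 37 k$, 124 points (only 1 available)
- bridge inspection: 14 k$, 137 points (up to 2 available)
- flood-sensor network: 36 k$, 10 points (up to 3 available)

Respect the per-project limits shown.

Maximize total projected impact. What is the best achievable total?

Taking the top-ratio projects first gives community garden + heat-pump rebates + 2×bridge inspection for 604 (62 k$).
The 24 k$ tied up in community garden is better spent on 2×literacy program — total rises to 623 (74 k$).

623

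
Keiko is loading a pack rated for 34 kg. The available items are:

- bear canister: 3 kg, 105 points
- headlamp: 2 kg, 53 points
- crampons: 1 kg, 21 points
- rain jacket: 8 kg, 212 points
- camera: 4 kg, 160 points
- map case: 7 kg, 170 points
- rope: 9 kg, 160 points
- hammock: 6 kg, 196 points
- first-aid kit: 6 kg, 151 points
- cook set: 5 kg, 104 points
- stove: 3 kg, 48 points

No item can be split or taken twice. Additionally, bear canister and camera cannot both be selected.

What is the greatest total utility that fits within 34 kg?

Ranking by ratio (utility/kg): camera 40.00, bear canister 35.00, hammock 32.67.
Headlamp + crampons + rain jacket + camera + map case + hammock + first-aid kit uses 34 of the 34 kg and totals 963.

963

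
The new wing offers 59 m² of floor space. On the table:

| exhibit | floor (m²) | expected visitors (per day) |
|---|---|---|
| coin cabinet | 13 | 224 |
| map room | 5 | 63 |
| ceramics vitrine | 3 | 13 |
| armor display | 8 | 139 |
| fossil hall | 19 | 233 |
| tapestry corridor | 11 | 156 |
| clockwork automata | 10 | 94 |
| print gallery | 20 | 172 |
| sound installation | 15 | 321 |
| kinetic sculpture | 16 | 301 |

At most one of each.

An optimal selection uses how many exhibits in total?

5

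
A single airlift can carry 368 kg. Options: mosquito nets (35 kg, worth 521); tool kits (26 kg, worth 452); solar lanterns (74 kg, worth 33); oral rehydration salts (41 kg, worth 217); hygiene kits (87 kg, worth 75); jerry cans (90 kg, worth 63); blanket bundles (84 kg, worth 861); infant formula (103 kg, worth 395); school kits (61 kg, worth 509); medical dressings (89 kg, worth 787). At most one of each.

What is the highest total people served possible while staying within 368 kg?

3347

Mosquito nets + tool kits + oral rehydration salts + blanket bundles + school kits + medical dressings uses 336 of the 368 kg and totals 3347.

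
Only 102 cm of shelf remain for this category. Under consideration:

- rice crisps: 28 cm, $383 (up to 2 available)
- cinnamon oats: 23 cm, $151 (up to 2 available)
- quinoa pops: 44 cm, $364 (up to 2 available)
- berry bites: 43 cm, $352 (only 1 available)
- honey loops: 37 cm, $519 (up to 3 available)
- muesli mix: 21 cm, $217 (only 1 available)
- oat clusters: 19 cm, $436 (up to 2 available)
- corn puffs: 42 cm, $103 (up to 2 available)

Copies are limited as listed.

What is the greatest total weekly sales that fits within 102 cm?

By weekly sales per cm: oat clusters 22.95, honey loops 14.03, rice crisps 13.68 lead.
Greedy by ratio would take honey loops + muesli mix + 2×oat clusters: 96 cm used, total 1608.
Replace honey loops and muesli mix with 2×rice crisps: the trade gains 30 net, giving 1638 at 94 cm.
Nothing else within 102 cm beats 1638.

1638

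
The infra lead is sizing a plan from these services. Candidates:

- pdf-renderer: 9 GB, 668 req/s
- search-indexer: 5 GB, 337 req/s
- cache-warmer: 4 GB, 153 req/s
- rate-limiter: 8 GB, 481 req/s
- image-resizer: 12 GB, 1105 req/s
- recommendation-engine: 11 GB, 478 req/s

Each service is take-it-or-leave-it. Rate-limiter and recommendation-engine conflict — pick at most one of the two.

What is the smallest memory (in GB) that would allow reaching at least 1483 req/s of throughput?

20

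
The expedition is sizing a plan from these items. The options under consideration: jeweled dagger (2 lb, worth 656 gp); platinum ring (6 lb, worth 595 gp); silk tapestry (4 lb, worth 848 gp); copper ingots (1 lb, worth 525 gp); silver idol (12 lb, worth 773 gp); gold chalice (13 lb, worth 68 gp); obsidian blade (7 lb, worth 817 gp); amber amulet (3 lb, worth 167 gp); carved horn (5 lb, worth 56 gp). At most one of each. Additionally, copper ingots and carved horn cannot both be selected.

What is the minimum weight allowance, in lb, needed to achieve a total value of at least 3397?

Need the lightest bundle worth ≥ 3397.
jeweled dagger + platinum ring + silk tapestry + copper ingots + obsidian blade: 3441 value at 20 lb.
No combination under 20 lb hits 3397.

20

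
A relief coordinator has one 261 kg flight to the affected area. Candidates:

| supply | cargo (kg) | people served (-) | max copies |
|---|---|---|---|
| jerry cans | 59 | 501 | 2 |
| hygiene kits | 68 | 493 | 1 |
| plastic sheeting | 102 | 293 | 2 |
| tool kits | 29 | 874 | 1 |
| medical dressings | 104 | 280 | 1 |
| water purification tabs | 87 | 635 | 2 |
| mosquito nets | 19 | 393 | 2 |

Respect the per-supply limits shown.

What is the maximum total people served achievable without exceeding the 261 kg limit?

Best packing: 2×jerry cans + hygiene kits + tool kits + 2×mosquito nets — 253 kg, 3155 total.
That's the maximum — no swap from here does better than 3155.

3155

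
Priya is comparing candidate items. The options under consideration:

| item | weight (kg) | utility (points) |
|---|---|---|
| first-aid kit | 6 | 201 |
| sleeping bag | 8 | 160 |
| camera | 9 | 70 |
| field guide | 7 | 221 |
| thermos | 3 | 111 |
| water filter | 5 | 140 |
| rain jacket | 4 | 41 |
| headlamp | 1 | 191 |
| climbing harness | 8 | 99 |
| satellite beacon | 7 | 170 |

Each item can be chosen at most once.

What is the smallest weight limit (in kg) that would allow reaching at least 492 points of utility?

Need the lightest bundle worth ≥ 492.
Taking first-aid kit + thermos + headlamp gives 503 (≥ 492) for 10 kg.
Below 10 kg the best achievable stays under 492.

10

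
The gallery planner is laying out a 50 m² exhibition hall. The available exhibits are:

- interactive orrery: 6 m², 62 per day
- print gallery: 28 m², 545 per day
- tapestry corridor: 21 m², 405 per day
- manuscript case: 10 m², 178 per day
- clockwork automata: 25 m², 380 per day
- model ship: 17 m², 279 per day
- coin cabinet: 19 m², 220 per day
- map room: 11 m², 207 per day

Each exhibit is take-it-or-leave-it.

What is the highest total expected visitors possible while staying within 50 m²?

950

Print gallery + tapestry corridor uses 49 of the 50 m² and totals 950.
Nothing else within 50 m² beats 950.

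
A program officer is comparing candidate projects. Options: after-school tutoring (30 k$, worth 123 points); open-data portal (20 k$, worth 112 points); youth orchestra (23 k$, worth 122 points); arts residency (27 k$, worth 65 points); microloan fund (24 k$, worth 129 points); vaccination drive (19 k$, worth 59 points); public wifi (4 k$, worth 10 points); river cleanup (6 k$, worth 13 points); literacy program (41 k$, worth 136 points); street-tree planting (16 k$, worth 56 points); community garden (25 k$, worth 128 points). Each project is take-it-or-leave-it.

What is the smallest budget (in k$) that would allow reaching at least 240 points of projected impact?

44

Minimise k$ subject to total projected impact ≥ 240.
open-data portal + microloan fund: 241 projected impact at 44 k$.
Below 44 k$ the best achievable stays under 240.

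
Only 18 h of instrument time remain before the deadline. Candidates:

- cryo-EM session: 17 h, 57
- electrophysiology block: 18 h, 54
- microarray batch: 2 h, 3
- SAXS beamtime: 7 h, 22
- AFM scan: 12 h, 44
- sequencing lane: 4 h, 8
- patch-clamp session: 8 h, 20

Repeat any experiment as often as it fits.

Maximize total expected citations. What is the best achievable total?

Taking the top-ratio experiments first gives microarray batch + AFM scan + sequencing lane for 55 (18 h).
The 18 h tied up in microarray batch and AFM scan and sequencing lane is better spent on cryo-EM session — total rises to 57 (17 h).
That's the maximum — no swap from here does better than 57.

57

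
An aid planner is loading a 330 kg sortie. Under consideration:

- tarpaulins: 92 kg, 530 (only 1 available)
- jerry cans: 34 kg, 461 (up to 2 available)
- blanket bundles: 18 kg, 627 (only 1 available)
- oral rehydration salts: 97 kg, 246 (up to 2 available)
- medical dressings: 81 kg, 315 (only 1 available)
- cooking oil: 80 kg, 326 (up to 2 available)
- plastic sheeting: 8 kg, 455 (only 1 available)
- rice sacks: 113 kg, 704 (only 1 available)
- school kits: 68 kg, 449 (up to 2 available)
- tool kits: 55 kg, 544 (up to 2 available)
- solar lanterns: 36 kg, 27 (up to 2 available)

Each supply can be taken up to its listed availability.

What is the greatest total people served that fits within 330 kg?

By people served per kg: plastic sheeting 56.88, blanket bundles 34.83, jerry cans 13.56, tool kits 9.89 lead.
The ratio heuristic lands on 2×jerry cans + blanket bundles + plastic sheeting + school kits + 2×tool kits + solar lanterns (3568) but leaves 22 kg idle.
Dropping school kits and solar lanterns frees 104 kg; slotting in rice sacks (113 kg) lifts the total to 3796 at 317 kg.
Every other selection either busts 330 kg or exceeds an availability limit or fails to beat 3796.

3796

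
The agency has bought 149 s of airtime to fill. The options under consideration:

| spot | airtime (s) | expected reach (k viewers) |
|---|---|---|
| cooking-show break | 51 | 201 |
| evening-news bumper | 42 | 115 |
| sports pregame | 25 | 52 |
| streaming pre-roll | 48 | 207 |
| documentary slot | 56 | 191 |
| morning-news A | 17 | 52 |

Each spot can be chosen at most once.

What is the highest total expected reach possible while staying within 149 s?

523

The ratio heuristic lands on cooking-show break + sports pregame + streaming pre-roll + morning-news A (512) but leaves 8 s idle.
Replace sports pregame and morning-news A with evening-news bumper: the trade gains 11 net, giving 523 at 141 s.
The closest alternative, evening-news bumper + streaming pre-roll + documentary slot, reaches only 513.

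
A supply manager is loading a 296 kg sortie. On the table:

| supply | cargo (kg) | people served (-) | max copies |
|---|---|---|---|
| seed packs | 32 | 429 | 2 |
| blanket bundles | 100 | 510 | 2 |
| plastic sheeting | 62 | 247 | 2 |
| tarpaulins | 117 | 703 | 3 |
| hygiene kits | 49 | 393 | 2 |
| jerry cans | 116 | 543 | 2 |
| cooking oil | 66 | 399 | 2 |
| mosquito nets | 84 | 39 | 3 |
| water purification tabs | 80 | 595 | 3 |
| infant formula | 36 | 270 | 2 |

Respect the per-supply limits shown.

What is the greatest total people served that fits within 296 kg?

Greedy by ratio would take 2×seed packs + plastic sheeting + 2×hygiene kits + 2×infant formula: 296 kg used, total 2431.
Replace plastic sheeting and 2×hygiene kits with 2×water purification tabs: the trade gains 157 net, giving 2588 at 296 kg.
No other feasible combination exceeds 2588.

2588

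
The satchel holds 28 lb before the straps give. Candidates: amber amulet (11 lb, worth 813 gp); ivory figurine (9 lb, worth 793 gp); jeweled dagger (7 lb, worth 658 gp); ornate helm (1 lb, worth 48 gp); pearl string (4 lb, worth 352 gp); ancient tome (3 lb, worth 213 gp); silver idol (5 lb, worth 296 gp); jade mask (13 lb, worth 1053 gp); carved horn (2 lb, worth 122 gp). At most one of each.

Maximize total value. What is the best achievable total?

2324

Taking the top-ratio items first gives ivory figurine + jeweled dagger + ornate helm + pearl string + ancient tome + carved horn for 2186 (26 lb).
Replace ivory figurine and carved horn with jade mask: the trade gains 138 net, giving 2324 at 28 lb.
Runner-up ivory figurine + pearl string + jade mask + carved horn tops out at 2320.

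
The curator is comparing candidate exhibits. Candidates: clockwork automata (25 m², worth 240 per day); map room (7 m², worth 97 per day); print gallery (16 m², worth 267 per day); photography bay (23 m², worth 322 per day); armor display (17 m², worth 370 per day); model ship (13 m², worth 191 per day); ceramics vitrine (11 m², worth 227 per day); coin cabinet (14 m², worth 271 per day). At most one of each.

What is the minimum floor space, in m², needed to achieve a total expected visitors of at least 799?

42

Minimise m² subject to total expected visitors ≥ 799.
armor display + ceramics vitrine + coin cabinet: 868 expected visitors at 42 m².
Any bundle with less than 42 m² falls short of 799.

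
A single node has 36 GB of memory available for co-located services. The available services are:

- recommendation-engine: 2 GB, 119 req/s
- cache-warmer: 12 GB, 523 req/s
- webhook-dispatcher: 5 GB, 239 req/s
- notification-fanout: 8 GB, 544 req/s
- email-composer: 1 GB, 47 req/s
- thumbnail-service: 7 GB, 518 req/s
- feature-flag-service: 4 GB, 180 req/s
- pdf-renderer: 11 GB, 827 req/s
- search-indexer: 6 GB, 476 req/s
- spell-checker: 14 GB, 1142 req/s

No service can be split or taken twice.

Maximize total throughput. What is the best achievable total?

A density-first pass picks recommendation-engine + email-composer + pdf-renderer + search-indexer + spell-checker — 2611 at 34 GB.
Replace recommendation-engine and pdf-renderer with notification-fanout + thumbnail-service: the trade gains 116 net, giving 2727 at 36 GB.

2727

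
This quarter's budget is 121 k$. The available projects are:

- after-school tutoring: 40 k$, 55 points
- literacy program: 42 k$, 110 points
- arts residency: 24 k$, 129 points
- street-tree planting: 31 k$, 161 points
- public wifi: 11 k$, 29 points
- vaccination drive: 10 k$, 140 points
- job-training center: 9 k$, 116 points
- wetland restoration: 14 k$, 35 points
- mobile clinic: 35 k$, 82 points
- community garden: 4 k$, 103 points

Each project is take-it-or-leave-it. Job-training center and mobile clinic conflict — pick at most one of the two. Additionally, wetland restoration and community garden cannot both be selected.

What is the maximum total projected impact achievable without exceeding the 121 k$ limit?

759

Ranking by ratio (projected impact/k$): community garden 25.75, vaccination drive 14.00, job-training center 12.89, arts residency 5.38.
Literacy program + arts residency + street-tree planting + vaccination drive + job-training center + community garden uses 120 of the 121 k$ and totals 759.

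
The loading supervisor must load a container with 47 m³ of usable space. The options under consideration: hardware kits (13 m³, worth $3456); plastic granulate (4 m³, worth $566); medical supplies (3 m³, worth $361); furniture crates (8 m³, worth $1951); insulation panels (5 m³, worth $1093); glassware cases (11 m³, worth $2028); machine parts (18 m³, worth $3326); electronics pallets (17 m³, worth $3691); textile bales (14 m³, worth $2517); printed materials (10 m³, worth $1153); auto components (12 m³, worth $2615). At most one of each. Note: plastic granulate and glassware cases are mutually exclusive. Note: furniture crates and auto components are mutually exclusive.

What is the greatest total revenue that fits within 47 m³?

10855

Hardware kits + insulation panels + electronics pallets + auto components uses 47 of the 47 m³ and totals 10855.
The closest alternative, hardware kits + plastic granulate + furniture crates + insulation panels + electronics pallets, reaches only 10757.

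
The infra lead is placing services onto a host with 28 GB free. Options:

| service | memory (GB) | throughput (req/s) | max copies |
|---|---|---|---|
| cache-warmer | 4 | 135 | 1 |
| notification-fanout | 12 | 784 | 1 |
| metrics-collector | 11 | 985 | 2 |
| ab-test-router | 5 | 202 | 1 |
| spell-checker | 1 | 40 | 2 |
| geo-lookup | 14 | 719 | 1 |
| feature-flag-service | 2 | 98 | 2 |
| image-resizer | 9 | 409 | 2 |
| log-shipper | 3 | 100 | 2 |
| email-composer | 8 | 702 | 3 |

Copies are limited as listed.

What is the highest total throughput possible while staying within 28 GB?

Density check — metrics-collector 89.55, email-composer 87.75, notification-fanout 65.33, geo-lookup 51.36 are the best per GB.
Taking the top-ratio services first gives 2×metrics-collector + 2×spell-checker + 2×feature-flag-service for 2246 (28 GB).
Dropping metrics-collector and spell-checker and 2×feature-flag-service frees 16 GB; slotting in 2×email-composer (16 GB) lifts the total to 2429 at 28 GB.
Nothing else within 28 GB beats 2429.

2429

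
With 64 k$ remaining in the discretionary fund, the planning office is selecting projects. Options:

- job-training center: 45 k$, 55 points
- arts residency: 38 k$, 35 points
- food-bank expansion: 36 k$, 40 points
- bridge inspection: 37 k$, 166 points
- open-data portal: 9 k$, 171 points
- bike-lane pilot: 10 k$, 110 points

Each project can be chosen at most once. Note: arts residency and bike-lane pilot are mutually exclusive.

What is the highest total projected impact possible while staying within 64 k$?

Ranking by ratio (projected impact/k$): open-data portal 19.00, bike-lane pilot 11.00, bridge inspection 4.49, job-training center 1.22.
Taking bridge inspection + open-data portal + bike-lane pilot: 56 k$ used, 447 in projected impact.
Runner-up bridge inspection + open-data portal tops out at 337.

447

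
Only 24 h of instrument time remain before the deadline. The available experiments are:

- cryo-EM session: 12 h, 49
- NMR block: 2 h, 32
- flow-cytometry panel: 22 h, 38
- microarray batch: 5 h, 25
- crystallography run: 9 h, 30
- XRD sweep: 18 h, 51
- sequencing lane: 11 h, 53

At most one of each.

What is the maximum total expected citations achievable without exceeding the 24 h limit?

The ratio heuristic lands on NMR block + microarray batch + sequencing lane (110) but leaves 6 h idle.
The 5 h tied up in microarray batch is better spent on crystallography run — total rises to 115 (22 h).
The closest alternative, cryo-EM session + NMR block + crystallography run, reaches only 111.

115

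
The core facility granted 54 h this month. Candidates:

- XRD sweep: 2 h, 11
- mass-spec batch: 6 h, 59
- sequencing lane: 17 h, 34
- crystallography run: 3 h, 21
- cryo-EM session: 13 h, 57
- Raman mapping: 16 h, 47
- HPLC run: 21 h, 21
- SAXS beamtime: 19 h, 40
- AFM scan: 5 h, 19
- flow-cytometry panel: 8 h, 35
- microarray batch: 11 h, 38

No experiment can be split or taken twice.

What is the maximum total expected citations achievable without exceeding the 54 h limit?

249

Density check — mass-spec batch 9.83, crystallography run 7.00, XRD sweep 5.50 are the best per h.
The ratio heuristic lands on XRD sweep + mass-spec batch + crystallography run + cryo-EM session + AFM scan + flow-cytometry panel + microarray batch (240) but leaves 6 h idle.
Replace microarray batch with Raman mapping: the trade gains 9 net, giving 249 at 53 h.
Next best is mass-spec batch + crystallography run + cryo-EM session + Raman mapping + AFM scan + microarray batch at 241 (54 h) — short by 8.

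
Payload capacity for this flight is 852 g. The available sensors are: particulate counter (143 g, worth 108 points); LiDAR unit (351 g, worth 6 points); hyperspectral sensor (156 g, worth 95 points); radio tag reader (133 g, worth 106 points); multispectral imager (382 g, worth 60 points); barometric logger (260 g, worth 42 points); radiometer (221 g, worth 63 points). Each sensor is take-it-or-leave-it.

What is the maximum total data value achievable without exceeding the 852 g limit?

372

Ranking by ratio (data value/g): radio tag reader 0.80, particulate counter 0.76, hyperspectral sensor 0.61.
Best packing: particulate counter + hyperspectral sensor + radio tag reader + radiometer — 653 g, 372 total.
Next best is particulate counter + hyperspectral sensor + radio tag reader + multispectral imager at 369 (814 g) — short by 3.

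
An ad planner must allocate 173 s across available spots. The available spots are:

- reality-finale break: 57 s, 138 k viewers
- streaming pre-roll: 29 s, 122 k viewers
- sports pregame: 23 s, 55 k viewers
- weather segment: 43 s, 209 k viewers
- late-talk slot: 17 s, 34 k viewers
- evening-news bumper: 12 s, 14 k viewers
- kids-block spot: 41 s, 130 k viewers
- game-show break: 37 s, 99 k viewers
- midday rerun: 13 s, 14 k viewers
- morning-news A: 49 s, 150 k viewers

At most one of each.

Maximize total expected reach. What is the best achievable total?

615

Taking the top-ratio spots first gives streaming pre-roll + weather segment + kids-block spot + morning-news A for 611 (162 s).
Replace morning-news A with sports pregame + game-show break: the trade gains 4 net, giving 615 at 173 s.
Next best is streaming pre-roll + weather segment + kids-block spot + morning-news A at 611 (162 s) — short by 4.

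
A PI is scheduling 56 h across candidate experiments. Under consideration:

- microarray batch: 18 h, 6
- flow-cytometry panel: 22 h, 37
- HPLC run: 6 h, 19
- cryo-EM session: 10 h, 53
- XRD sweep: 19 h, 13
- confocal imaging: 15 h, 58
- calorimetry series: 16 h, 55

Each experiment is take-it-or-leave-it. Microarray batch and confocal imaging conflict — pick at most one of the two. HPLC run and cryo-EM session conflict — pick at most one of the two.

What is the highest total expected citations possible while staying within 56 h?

166

Taking cryo-EM session + confocal imaging + calorimetry series: 41 h used, 166 in expected citations.
Next best is flow-cytometry panel + confocal imaging + calorimetry series at 150 (53 h) — short by 16.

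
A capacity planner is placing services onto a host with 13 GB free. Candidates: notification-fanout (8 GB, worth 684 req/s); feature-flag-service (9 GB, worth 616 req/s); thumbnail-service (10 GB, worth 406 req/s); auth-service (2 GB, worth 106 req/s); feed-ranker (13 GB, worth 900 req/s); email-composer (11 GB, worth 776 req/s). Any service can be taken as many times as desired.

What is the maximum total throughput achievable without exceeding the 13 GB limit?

Density check — notification-fanout 85.50, email-composer 70.55, feed-ranker 69.23, feature-flag-service 68.44 are the best per GB.
Greedy by ratio would take notification-fanout + 2×auth-service: 12 GB used, total 896.
Dropping notification-fanout and 2×auth-service frees 12 GB; slotting in feed-ranker (13 GB) lifts the total to 900 at 13 GB.
No other feasible combination exceeds 900.

900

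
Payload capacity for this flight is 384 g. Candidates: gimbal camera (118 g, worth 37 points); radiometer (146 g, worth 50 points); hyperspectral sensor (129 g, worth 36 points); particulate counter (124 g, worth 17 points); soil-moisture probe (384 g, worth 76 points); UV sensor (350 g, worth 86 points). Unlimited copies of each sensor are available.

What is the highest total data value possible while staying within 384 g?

By data value per g: radiometer 0.34, gimbal camera 0.31, hyperspectral sensor 0.28, UV sensor 0.25 lead.
Filling by ratio: 2×radiometer for 100, with 92 g left unused.
The 146 g tied up in radiometer is better spent on 2×gimbal camera — total rises to 124 (382 g).

124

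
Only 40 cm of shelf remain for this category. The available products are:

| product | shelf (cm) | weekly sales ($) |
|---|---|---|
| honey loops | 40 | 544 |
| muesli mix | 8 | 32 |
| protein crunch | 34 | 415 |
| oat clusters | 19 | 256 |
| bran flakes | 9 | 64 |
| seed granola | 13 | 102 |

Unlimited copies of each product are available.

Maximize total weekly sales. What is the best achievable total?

Density check — honey loops 13.60, oat clusters 13.47, protein crunch 12.21 are the best per cm.
Taking honey loops: 40 cm used, 544 in weekly sales.
No other feasible combination exceeds 544.

544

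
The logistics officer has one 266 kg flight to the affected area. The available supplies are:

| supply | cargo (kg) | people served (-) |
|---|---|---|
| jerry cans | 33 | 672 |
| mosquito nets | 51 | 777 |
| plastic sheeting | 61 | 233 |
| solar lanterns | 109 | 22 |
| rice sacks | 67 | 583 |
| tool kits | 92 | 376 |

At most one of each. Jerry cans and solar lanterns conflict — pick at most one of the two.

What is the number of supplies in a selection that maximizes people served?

Optimal total is 2408.
For example jerry cans + mosquito nets + rice sacks + tool kits achieves it, using 243 kg.
Any selection reaching 2408 contains exactly 4 supplies.

4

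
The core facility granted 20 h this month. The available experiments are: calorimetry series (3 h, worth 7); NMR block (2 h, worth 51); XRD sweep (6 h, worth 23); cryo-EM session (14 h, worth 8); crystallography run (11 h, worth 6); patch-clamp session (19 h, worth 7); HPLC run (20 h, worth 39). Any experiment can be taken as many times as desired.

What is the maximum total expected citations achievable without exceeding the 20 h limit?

510

10×NMR block uses 20 of the 20 h and totals 510.
Every other selection either busts 20 h or fails to beat 510.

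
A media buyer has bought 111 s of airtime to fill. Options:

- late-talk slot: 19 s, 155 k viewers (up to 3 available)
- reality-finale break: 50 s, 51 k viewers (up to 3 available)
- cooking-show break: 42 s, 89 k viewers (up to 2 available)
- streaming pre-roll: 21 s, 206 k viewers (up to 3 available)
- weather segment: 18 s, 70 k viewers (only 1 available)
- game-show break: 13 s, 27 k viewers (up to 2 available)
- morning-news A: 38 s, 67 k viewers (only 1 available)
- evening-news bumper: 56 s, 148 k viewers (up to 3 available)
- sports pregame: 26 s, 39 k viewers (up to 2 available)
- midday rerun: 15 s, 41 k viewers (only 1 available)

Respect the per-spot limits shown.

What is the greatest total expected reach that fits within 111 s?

928

The ratio ordering already packs tightly: 2×late-talk slot + 3×streaming pre-roll, 101 s, 928.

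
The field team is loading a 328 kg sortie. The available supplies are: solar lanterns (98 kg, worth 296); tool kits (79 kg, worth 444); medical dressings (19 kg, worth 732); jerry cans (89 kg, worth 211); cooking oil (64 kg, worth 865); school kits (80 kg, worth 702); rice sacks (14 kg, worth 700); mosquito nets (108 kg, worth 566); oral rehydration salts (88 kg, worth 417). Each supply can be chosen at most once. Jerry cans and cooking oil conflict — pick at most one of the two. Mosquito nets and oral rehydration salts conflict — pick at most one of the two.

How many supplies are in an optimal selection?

5

The maximum people served within 328 kg is 3565.
One optimal bundle: medical dressings + cooking oil + school kits + rice sacks + mosquito nets (285 kg).
Every optimal selection uses 5 supplies.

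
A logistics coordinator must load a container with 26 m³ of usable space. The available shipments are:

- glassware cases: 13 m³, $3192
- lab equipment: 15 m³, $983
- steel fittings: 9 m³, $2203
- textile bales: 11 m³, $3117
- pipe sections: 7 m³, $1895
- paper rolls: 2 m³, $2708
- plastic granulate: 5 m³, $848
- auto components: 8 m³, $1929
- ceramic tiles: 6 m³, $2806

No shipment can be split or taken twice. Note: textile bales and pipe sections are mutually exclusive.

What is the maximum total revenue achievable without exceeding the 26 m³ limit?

Taking steel fittings + paper rolls + auto components + ceramic tiles: 25 m³ used, 9646 in revenue.

9646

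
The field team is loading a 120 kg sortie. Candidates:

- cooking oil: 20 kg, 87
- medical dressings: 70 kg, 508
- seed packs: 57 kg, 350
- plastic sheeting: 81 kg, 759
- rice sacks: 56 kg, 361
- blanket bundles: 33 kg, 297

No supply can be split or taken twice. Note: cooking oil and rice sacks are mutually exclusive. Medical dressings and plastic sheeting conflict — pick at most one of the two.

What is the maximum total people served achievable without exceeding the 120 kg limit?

By people served per kg: plastic sheeting 9.37, blanket bundles 9.00, medical dressings 7.26 lead.
The ratio ordering already packs tightly: plastic sheeting + blanket bundles, 114 kg, 1056.
The closest alternative, cooking oil + plastic sheeting, reaches only 846.

1056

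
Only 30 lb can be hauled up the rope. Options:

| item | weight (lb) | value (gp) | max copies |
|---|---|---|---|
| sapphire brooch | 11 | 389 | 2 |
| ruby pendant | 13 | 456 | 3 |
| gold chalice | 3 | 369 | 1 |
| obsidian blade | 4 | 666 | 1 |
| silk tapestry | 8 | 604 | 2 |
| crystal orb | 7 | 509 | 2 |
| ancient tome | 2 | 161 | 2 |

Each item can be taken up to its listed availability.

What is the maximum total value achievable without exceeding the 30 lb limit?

2752

A density-first pass picks gold chalice + obsidian blade + 2×silk tapestry + 2×ancient tome — 2565 at 27 lb.
Replace 2×ancient tome with crystal orb: the trade gains 187 net, giving 2752 at 30 lb.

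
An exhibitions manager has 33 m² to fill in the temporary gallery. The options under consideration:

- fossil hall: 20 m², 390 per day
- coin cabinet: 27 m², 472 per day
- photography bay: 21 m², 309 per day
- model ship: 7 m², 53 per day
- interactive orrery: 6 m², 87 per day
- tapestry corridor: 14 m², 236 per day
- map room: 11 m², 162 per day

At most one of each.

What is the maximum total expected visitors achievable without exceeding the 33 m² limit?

A density-first pass picks fossil hall + map room — 552 at 31 m².
Replace fossil hall and map room with coin cabinet + interactive orrery: the trade gains 7 net, giving 559 at 33 m².
An exhaustive check of the 128 subsets confirms 559.

559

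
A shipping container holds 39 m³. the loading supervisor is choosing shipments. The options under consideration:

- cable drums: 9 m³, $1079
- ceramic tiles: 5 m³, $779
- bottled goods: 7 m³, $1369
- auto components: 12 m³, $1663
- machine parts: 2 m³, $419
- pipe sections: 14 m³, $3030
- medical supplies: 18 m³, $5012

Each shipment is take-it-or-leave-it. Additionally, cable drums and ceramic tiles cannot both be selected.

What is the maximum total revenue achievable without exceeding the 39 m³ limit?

9411

Greedy by ratio would take ceramic tiles + machine parts + pipe sections + medical supplies: 39 m³ used, total 9240.
The 7 m³ tied up in ceramic tiles and machine parts is better spent on bottled goods — total rises to 9411 (39 m³).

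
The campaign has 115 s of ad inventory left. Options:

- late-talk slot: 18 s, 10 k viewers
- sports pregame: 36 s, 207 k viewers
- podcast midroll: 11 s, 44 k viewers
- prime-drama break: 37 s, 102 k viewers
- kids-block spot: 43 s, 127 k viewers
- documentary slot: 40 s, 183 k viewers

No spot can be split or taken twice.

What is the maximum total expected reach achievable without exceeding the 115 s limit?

Taking the top-ratio spots first gives late-talk slot + sports pregame + podcast midroll + documentary slot for 444 (105 s).
The 29 s tied up in late-talk slot and podcast midroll is better spent on prime-drama break — total rises to 492 (113 s).
Nothing else within 115 s beats 492.

492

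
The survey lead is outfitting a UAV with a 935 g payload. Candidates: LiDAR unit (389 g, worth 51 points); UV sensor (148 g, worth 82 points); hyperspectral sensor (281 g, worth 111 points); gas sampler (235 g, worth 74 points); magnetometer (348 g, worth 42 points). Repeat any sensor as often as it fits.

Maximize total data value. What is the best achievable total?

492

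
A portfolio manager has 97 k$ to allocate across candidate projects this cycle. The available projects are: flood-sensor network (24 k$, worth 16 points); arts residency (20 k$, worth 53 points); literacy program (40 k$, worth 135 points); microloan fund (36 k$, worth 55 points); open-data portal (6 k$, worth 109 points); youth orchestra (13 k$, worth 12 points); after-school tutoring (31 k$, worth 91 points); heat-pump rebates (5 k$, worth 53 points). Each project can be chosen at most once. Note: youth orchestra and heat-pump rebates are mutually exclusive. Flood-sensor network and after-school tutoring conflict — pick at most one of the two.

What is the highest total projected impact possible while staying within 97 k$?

388

Arts residency + literacy program + open-data portal + after-school tutoring uses 97 of the 97 k$ and totals 388.
Literacy program + open-data portal + after-school tutoring + heat-pump rebates matches that 388 at 82 k$; no feasible combination exceeds it.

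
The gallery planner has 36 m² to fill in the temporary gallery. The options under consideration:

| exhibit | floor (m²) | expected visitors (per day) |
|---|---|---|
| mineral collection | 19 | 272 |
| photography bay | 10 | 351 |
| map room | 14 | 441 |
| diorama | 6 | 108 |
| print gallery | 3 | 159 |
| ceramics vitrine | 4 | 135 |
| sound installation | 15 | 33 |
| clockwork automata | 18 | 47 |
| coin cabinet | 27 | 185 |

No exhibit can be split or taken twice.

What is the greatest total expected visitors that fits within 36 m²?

The ratio ordering already packs tightly: photography bay + map room + print gallery + ceramics vitrine, 31 m², 1086.

1086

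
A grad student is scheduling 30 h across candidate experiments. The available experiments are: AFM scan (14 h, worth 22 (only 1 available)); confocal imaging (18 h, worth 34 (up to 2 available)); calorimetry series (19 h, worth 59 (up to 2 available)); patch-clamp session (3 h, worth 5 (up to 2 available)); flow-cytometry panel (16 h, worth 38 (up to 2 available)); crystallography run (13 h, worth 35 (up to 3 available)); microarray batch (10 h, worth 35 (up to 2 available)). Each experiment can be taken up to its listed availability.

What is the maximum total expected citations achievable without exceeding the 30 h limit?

The ratio heuristic lands on 2×patch-clamp session + 2×microarray batch (80) but leaves 4 h idle.
Replace 2×patch-clamp session and microarray batch with calorimetry series: the trade gains 14 net, giving 94 at 29 h.
The spare 1 h is too small for any remaining experiment, and no exchange beats 94.

94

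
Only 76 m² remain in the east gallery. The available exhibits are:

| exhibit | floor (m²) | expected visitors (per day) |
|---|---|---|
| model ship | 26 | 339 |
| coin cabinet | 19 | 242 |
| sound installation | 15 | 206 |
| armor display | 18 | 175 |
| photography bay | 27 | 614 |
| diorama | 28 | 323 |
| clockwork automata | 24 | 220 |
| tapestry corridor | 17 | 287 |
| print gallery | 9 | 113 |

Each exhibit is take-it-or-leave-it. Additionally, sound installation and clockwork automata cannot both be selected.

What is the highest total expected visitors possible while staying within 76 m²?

Greedy by ratio would take sound installation + photography bay + tapestry corridor + print gallery: 68 m² used, total 1220.
Replace sound installation with coin cabinet: the trade gains 36 net, giving 1256 at 72 m².

1256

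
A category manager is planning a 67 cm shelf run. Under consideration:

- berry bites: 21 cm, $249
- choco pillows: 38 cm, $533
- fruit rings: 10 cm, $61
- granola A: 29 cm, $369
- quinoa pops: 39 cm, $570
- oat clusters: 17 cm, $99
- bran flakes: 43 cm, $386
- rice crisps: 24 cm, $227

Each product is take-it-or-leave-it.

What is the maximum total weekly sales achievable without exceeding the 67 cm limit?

902

A density-first pass picks berry bites + quinoa pops — 819 at 60 cm.
The 60 cm tied up in berry bites and quinoa pops is better spent on choco pillows + granola A — total rises to 902 (67 cm).
Nothing else within 67 cm beats 902.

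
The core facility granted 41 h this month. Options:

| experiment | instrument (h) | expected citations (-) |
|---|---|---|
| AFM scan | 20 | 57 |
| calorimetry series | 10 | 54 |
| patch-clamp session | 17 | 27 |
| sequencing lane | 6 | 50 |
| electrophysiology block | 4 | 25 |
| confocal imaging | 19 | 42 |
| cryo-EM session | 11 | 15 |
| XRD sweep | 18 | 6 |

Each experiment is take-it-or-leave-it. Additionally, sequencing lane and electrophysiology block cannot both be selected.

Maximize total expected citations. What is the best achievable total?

161

Taking AFM scan + calorimetry series + sequencing lane: 36 h used, 161 in expected citations.
Runner-up calorimetry series + sequencing lane + confocal imaging tops out at 146.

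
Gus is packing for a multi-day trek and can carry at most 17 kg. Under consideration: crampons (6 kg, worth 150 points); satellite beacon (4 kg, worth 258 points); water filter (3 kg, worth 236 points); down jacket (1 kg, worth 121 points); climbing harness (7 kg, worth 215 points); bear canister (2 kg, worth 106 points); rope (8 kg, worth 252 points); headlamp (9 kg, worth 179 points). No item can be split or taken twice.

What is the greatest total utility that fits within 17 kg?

Density check — down jacket 121.00, water filter 78.67, satellite beacon 64.50 are the best per kg.
Best packing: satellite beacon + water filter + down jacket + climbing harness + bear canister — 17 kg, 936 total.

936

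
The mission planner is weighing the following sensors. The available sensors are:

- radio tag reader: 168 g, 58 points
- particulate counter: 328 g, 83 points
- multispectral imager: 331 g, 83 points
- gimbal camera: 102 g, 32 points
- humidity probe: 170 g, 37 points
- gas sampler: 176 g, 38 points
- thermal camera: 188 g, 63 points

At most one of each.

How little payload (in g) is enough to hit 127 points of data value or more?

Minimise g subject to total data value ≥ 127.
radio tag reader + gimbal camera + humidity probe: 127 data value at 440 g.
Below 440 g the best achievable stays under 127.

440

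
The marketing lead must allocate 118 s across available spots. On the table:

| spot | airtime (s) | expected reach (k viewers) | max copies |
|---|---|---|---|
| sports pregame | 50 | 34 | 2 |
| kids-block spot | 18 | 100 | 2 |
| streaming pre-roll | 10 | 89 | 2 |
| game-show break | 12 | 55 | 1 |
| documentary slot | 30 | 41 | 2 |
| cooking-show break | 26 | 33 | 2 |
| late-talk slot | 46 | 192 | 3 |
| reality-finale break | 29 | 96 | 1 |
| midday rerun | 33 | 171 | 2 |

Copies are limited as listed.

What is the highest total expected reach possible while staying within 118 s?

675

Density check — streaming pre-roll 8.90, kids-block spot 5.56, midday rerun 5.18 are the best per s.
A density-first pass picks 2×kids-block spot + 2×streaming pre-roll + game-show break + midday rerun — 604 at 101 s.
Replace kids-block spot with midday rerun: the trade gains 71 net, giving 675 at 116 s.
No other feasible combination exceeds 675.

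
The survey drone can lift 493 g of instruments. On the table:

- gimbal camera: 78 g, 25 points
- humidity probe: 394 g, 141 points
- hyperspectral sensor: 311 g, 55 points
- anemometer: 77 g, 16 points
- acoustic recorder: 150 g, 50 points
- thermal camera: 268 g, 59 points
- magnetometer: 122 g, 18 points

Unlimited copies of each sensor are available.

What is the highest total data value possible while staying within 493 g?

166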